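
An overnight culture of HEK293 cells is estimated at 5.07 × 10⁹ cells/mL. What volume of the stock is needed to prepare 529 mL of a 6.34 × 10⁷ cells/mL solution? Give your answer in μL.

V₁ = C₂V₂/C₁ = 6.34 × 10⁷ × 529 / 5.07 × 10⁹ = 6.62 mL = 6620 μL.

6620 μL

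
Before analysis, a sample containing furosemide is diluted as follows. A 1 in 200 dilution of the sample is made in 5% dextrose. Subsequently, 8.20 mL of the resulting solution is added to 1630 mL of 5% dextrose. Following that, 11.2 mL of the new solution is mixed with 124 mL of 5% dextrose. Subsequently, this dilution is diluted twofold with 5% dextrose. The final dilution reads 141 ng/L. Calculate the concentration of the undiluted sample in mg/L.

Overall dilution factor = 200 × 199.8 × 12.07 × 2 = 9.65 × 10⁵.
Original = 141 ng/L × 9.65 × 10⁵ = 1.36 × 10⁸ ng/L = 136 mg/L.

136 mg/L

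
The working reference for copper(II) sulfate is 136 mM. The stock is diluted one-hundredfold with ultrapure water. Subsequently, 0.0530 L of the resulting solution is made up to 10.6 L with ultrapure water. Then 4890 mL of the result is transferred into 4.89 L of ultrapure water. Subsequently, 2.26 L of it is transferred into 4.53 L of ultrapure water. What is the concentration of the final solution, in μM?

1.13 μM

Overall dilution factor = 100 × 200 × 2 × 3.004 = 1.20 × 10⁵.
136 mM / 1.20 × 10⁵ = 1.13 × 10⁻³ mM = 1.13 μM.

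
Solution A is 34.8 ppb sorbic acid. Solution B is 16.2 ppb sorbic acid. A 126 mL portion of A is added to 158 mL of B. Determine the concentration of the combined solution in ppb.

C_mix = (C_A·V_A + C_B·V_B)/(V_A + V_B) = (34.8×126 + 16.2×158) / 284.0 = 24.5 ppb.

24.5 ppb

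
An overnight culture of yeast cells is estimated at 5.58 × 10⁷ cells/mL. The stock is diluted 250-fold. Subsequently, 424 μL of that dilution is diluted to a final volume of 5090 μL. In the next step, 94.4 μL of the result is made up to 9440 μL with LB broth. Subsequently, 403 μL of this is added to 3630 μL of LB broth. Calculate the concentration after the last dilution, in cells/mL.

18.6 cells/mL

Overall dilution factor = 250 × 12.00 × 100 × 10.01 = 3.00 × 10⁶.
5.58 × 10⁷ cells/mL / 3.00 × 10⁶ = 18.6 cells/mL.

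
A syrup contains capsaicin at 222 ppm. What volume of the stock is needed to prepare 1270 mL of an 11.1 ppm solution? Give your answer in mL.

V₁ = C₂V₂/C₁ = 11.1 × 1270 / 222 = 63.5 mL.

63.5 mL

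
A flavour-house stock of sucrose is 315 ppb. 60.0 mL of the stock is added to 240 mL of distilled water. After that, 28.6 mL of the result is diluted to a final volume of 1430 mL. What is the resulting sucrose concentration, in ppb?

1.26 ppb

Overall dilution factor = 5 × 50 = 250.
315 ppb / 250 = 1.26 ppb.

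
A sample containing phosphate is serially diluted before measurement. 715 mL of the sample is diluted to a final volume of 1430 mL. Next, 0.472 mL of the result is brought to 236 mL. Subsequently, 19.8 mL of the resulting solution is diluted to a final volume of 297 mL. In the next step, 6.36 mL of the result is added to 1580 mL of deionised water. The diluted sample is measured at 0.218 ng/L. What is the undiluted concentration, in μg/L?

816 μg/L

Overall dilution factor = 2 × 500 × 15 × 249.4 = 3.74 × 10⁶.
Original = 0.218 ng/L × 3.74 × 10⁶ = 8.16 × 10⁵ ng/L = 816 μg/L.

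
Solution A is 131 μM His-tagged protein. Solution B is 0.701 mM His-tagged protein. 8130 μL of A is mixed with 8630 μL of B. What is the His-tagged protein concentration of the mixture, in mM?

C_B = 0.701 mM = 701 μM.
C_mix = (C_A·V_A + C_B·V_B)/(V_A + V_B) = (131×8130 + 701×8630) / 16760 = 425 μM = 0.425 mM.

0.425 mM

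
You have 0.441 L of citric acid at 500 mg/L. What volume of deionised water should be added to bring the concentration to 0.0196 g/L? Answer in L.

0.0196 g/L = 19.6 mg/L.
V₂ = C₁V₁/C₂ = 500 × 0.441 / 19.6 = 11.2 L.
Diluent to add = V₂ − V₁ = 11.2 − 0.441 = 10.8 L.

10.8 L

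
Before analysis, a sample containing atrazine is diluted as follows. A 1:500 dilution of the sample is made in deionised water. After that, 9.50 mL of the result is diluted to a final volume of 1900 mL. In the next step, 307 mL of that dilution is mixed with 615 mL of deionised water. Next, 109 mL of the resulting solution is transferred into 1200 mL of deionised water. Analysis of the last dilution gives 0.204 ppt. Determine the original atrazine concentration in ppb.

736 ppb

Overall dilution factor = 500 × 200 × 3.003 × 12.01 = 3.61 × 10⁶.
Original = 0.204 ppt × 3.61 × 10⁶ = 7.36 × 10⁵ ppt = 736 ppb.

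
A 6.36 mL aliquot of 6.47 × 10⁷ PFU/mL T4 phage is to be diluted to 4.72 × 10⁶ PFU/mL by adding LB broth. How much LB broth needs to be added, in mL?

V₂ = C₁V₁/C₂ = 6.47 × 10⁷ × 6.36 / 4.72 × 10⁶ = 87.2 mL.
Diluent to add = V₂ − V₁ = 87.2 − 6.36 = 80.8 mL.

80.8 mL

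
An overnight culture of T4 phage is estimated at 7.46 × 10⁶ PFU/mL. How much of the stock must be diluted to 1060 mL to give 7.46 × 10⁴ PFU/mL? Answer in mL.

10.6 mL

V₁ = C₂V₂/C₁ = 7.46 × 10⁴ × 1060 / 7.46 × 10⁶ = 10.6 mL.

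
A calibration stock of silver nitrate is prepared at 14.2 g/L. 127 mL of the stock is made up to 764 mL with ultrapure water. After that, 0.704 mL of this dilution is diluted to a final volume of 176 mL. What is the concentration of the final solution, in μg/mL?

Overall dilution factor = 6.016 × 250 = 1504.
14.2 g/L / 1504 = 9.44 × 10⁻³ g/L = 9.44 μg/mL.

9.44 μg/mL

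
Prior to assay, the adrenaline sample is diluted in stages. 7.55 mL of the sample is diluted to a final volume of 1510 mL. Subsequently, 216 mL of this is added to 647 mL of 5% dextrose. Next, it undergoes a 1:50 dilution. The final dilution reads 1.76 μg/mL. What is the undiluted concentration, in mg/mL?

Overall dilution factor = 200 × 3.995 × 50 = 4.00 × 10⁴.
Original = 1.76 μg/mL × 4.00 × 10⁴ = 7.03 × 10⁴ μg/mL = 70.3 mg/mL.

70.3 mg/mL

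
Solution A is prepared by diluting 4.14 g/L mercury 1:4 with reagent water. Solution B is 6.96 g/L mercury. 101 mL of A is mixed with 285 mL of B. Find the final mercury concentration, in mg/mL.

5.41 mg/mL

C_A = 4.14 g/L / 4 = 1.03 g/L.
C_mix = (C_A·V_A + C_B·V_B)/(V_A + V_B) = (1.03×101 + 6.96×285) / 386.0 = 5.41 g/L = 5.41 mg/mL.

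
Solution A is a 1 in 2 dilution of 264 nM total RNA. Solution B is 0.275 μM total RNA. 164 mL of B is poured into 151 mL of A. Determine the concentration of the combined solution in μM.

C_A = 264 nM / 2 = 132 nM.
C_B = 0.275 μM = 275 nM.
C_mix = (C_A·V_A + C_B·V_B)/(V_A + V_B) = (132×151 + 275×164) / 315.0 = 206 nM = 0.206 μM.

0.206 μM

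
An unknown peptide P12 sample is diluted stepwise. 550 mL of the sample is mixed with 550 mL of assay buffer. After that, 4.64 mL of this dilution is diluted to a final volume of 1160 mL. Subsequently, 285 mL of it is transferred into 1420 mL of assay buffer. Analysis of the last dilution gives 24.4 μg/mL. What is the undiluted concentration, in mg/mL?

Overall dilution factor = 2 × 250 × 5.982 = 2991.
Original = 24.4 μg/mL × 2991 = 7.30 × 10⁴ μg/mL = 73.0 mg/mL.

73.0 mg/mL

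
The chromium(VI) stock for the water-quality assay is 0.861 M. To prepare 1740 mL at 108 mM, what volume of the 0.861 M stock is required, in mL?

218 mL

108 mM = 0.108 M.
V₁ = C₂V₂/C₁ = 0.108 × 1740 / 0.861 = 218 mL.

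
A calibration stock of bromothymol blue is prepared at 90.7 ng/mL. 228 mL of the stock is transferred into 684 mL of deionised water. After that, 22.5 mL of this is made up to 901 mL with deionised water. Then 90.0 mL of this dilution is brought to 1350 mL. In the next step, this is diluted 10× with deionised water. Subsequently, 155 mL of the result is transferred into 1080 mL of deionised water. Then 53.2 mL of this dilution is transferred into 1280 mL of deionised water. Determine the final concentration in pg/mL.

Overall dilution factor = 4 × 40.04 × 15 × 10 × 7.968 × 25.06 = 4.80 × 10⁶.
90.7 ng/mL / 4.80 × 10⁶ = 1.89 × 10⁻⁵ ng/mL = 0.0189 pg/mL.

0.0189 pg/mL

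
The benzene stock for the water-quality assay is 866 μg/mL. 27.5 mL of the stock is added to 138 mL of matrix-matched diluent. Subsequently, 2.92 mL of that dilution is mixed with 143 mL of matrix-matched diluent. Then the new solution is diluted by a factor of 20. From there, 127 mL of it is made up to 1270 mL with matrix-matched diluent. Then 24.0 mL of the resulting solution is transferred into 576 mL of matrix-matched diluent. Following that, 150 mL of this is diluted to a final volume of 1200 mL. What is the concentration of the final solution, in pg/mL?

72.0 pg/mL

Overall dilution factor = 6.018 × 49.97 × 20 × 10 × 25 × 8 = 1.20 × 10⁷.
866 μg/mL / 1.20 × 10⁷ = 7.20 × 10⁻⁵ μg/mL = 72.0 pg/mL.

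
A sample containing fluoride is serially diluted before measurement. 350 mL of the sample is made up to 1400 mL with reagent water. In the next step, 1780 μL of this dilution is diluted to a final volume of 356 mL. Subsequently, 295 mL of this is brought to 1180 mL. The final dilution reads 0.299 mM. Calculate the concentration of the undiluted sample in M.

Overall dilution factor = 4 × 200 × 4 = 3200.
Original = 0.299 mM × 3200 = 957 mM = 0.957 M.

0.957 M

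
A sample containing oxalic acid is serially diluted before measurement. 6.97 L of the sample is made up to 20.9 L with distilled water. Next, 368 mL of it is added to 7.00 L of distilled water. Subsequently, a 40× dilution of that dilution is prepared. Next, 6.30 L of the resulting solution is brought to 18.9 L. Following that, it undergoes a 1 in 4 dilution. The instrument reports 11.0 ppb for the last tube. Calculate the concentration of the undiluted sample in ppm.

317 ppm

Overall dilution factor = 2.999 × 20.02 × 40 × 3 × 4 = 2.88 × 10⁴.
Original = 11.0 ppb × 2.88 × 10⁴ = 3.17 × 10⁵ ppb = 317 ppm.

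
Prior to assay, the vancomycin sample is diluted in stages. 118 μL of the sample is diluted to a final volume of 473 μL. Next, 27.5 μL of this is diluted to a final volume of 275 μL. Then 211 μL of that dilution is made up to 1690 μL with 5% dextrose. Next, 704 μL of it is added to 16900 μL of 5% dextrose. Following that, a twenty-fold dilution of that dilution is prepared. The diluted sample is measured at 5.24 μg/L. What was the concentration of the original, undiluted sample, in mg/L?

841 mg/L

Overall dilution factor = 4.008 × 10 × 8.009 × 25.01 × 20 = 1.61 × 10⁵.
Original = 5.24 μg/L × 1.61 × 10⁵ = 8.41 × 10⁵ μg/L = 841 mg/L.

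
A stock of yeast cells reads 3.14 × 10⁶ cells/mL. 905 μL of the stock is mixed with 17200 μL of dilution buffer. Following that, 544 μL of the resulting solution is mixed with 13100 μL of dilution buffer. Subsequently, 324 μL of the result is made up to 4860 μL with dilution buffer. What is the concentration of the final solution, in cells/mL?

417 cells/mL

Overall dilution factor = 20.01 × 25.08 × 15 = 7526.
3.14 × 10⁶ cells/mL / 7526 = 417 cells/mL.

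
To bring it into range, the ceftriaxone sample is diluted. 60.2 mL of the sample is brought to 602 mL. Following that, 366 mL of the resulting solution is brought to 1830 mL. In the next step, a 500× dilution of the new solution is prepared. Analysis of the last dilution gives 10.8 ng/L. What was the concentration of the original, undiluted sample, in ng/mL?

270 ng/mL

Overall dilution factor = 10 × 5 × 500 = 2.50 × 10⁴.
Original = 10.8 ng/L × 2.50 × 10⁴ = 2.70 × 10⁵ ng/L = 270 ng/mL.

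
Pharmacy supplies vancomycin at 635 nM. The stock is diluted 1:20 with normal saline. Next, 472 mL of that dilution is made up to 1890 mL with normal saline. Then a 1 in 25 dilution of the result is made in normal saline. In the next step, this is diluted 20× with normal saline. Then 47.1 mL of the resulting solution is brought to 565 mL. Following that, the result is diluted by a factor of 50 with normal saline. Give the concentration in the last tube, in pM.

Overall dilution factor = 20 × 4.004 × 25 × 20 × 12.00 × 50 = 2.40 × 10⁷.
635 nM / 2.40 × 10⁷ = 2.64 × 10⁻⁵ nM = 0.0264 pM.

0.0264 pM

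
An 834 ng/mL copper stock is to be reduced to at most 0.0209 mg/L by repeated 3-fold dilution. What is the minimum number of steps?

4

Need 3ⁿ ≥ 39.9, so n ≥ log(39.9)/log(3) = 3.36.
Minimum whole steps: n = 4.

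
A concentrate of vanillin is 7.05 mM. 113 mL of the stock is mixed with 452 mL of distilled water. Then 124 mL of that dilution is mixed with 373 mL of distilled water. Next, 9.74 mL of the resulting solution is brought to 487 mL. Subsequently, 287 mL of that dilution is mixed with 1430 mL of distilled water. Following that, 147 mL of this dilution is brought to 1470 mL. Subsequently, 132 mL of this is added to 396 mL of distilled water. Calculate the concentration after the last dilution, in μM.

0.0294 μM

Overall dilution factor = 5 × 4.008 × 50 × 5.983 × 10 × 4 = 2.40 × 10⁵.
7.05 mM / 2.40 × 10⁵ = 2.94 × 10⁻⁵ mM = 0.0294 μM.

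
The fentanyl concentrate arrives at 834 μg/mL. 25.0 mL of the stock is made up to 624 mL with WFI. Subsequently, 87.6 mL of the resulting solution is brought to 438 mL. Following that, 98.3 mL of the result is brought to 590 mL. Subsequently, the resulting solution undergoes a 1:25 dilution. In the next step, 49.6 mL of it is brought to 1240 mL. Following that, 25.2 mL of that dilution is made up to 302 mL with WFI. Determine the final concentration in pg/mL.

149 pg/mL

Overall dilution factor = 24.96 × 5 × 6.002 × 25 × 25 × 11.98 = 5.61 × 10⁶.
834 μg/mL / 5.61 × 10⁶ = 1.49 × 10⁻⁴ μg/mL = 149 pg/mL.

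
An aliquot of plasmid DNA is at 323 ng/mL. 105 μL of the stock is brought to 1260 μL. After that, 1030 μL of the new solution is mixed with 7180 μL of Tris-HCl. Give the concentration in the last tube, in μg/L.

Overall dilution factor = 12 × 7.971 = 95.7.
323 ng/mL / 95.7 = 3.38 ng/mL = 3.38 μg/L.

3.38 μg/L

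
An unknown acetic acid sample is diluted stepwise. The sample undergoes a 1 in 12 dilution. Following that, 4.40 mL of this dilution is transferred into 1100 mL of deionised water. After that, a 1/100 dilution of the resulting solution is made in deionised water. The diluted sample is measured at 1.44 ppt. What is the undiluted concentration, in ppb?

434 ppb

Overall dilution factor = 12 × 251 × 100 = 3.01 × 10⁵.
Original = 1.44 ppt × 3.01 × 10⁵ = 4.34 × 10⁵ ppt = 434 ppb.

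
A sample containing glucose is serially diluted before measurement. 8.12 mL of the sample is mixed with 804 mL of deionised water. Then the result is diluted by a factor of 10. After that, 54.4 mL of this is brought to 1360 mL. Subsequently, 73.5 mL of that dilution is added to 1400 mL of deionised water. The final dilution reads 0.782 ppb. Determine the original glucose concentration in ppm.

392 ppm

Overall dilution factor = 100.0 × 10 × 25 × 20.05 = 5.01 × 10⁵.
Original = 0.782 ppb × 5.01 × 10⁵ = 3.92 × 10⁵ ppb = 392 ppm.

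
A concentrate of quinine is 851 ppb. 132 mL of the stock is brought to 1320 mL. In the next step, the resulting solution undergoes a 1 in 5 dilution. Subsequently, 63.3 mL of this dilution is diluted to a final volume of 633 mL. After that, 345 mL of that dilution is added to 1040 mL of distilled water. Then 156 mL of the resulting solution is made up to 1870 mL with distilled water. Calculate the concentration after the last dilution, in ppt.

35.4 ppt

Overall dilution factor = 10 × 5 × 10 × 4.014 × 11.99 = 2.41 × 10⁴.
851 ppb / 2.41 × 10⁴ = 0.0354 ppb = 35.4 ppt.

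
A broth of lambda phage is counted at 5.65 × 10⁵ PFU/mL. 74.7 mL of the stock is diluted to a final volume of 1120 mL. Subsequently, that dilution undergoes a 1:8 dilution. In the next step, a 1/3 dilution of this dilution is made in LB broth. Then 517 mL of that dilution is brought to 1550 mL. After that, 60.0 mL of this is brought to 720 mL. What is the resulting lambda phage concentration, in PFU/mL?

43.6 PFU/mL

Overall dilution factor = 14.99 × 8 × 3 × 2.998 × 12 = 1.29 × 10⁴.
5.65 × 10⁵ PFU/mL / 1.29 × 10⁴ = 43.6 PFU/mL.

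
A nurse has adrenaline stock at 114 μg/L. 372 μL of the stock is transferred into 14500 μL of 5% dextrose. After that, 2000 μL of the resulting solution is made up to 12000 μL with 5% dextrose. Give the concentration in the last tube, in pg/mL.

Overall dilution factor = 39.98 × 6 = 240.
114 μg/L / 240 = 0.475 μg/L = 475 pg/mL.

475 pg/mL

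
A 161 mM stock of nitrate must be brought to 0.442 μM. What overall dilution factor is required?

3.64 × 10⁵

Factor = C₀/C_target = 161 mM / 0.442 μM = 3.64 × 10⁵.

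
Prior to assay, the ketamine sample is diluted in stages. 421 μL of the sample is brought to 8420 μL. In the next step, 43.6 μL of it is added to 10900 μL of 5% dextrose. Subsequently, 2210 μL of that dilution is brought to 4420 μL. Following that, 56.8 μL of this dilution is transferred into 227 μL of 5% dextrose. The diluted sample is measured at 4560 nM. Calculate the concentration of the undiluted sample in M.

0.229 M

Overall dilution factor = 20 × 251 × 2 × 4.996 = 5.02 × 10⁴.
Original = 4560 nM × 5.02 × 10⁴ = 2.29 × 10⁸ nM = 0.229 M.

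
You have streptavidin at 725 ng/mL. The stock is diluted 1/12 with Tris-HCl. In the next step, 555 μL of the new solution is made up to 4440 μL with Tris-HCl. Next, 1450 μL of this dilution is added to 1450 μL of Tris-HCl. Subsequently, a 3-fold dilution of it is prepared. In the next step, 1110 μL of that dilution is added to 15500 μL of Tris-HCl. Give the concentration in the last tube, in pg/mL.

Overall dilution factor = 12 × 8 × 2 × 3 × 14.96 = 8619.
725 ng/mL / 8619 = 0.0841 ng/mL = 84.1 pg/mL.

84.1 pg/mL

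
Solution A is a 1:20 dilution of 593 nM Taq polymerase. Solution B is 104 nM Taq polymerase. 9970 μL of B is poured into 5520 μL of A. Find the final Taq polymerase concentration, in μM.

C_A = 593 nM / 20 = 29.7 nM.
C_mix = (C_A·V_A + C_B·V_B)/(V_A + V_B) = (29.7×5520 + 104×9970) / 15490 = 77.5 nM = 0.0775 μM.

0.0775 μM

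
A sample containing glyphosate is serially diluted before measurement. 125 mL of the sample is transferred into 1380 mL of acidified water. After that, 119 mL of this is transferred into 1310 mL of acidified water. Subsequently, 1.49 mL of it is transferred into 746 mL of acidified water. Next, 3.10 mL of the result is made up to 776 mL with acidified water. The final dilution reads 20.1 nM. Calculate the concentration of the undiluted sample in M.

0.365 M

Overall dilution factor = 12.04 × 12.01 × 501.7 × 250.3 = 1.82 × 10⁷.
Original = 20.1 nM × 1.82 × 10⁷ = 3.65 × 10⁸ nM = 0.365 M.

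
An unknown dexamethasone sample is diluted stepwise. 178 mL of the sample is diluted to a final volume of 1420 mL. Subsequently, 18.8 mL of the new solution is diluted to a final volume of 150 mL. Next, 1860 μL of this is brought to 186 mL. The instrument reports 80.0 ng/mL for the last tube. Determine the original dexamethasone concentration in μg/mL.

Overall dilution factor = 7.978 × 7.979 × 100 = 6365.
Original = 80.0 ng/mL × 6365 = 5.09 × 10⁵ ng/mL = 509 μg/mL.

509 μg/mL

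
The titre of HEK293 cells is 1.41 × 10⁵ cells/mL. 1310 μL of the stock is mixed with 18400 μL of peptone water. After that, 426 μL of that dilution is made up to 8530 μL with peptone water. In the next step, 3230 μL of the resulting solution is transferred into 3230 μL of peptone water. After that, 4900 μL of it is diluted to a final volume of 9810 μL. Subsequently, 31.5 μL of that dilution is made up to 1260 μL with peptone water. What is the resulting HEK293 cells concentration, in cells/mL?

Overall dilution factor = 15.05 × 20.02 × 2 × 2.002 × 40 = 4.83 × 10⁴.
1.41 × 10⁵ cells/mL / 4.83 × 10⁴ = 2.92 cells/mL.

2.92 cells/mL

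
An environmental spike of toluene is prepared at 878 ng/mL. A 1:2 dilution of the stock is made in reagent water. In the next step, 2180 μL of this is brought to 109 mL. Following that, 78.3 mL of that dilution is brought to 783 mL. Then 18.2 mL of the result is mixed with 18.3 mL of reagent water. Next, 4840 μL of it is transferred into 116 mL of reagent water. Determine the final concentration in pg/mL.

17.5 pg/mL

Overall dilution factor = 2 × 50 × 10 × 2.005 × 24.97 = 5.01 × 10⁴.
878 ng/mL / 5.01 × 10⁴ = 0.0175 ng/mL = 17.5 pg/mL.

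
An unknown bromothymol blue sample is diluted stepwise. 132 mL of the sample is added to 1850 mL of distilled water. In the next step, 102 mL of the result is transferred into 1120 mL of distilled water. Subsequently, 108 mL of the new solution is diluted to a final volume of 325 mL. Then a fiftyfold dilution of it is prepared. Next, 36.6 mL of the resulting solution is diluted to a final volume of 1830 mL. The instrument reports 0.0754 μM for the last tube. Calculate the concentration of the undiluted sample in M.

0.102 M

Overall dilution factor = 15.02 × 11.98 × 3.009 × 50 × 50 = 1.35 × 10⁶.
Original = 0.0754 μM × 1.35 × 10⁶ = 1.02 × 10⁵ μM = 0.102 M.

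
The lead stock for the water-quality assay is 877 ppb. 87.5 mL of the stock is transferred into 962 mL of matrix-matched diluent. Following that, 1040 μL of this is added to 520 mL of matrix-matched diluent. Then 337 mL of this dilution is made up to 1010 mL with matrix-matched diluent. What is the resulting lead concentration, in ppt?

48.7 ppt

Overall dilution factor = 11.99 × 501 × 2.997 = 1.80 × 10⁴.
877 ppb / 1.80 × 10⁴ = 0.0487 ppb = 48.7 ppt.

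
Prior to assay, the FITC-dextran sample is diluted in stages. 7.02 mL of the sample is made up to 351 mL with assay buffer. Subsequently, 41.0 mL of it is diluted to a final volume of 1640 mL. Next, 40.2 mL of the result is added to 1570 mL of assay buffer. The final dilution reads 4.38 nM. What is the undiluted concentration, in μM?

Overall dilution factor = 50 × 40 × 40.05 = 8.01 × 10⁴.
Original = 4.38 nM × 8.01 × 10⁴ = 3.51 × 10⁵ nM = 351 μM.

351 μM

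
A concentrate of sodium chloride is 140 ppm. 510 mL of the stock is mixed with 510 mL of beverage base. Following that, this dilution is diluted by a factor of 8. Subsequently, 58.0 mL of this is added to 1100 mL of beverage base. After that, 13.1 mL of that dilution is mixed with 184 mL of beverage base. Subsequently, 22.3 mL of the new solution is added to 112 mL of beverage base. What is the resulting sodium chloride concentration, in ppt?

Overall dilution factor = 2 × 8 × 19.97 × 15.05 × 6.022 = 2.89 × 10⁴.
140 ppm / 2.89 × 10⁴ = 4.84 × 10⁻³ ppm = 4840 ppt.

4840 ppt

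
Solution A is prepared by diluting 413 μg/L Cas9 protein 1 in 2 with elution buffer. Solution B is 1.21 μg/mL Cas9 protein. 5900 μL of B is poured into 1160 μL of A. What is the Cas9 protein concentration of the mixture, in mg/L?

C_A = 413 μg/L / 2 = 206 μg/L.
C_B = 1.21 μg/mL = 1210 μg/L.
C_mix = (C_A·V_A + C_B·V_B)/(V_A + V_B) = (206×1160 + 1210×5900) / 7060 = 1045 μg/L = 1.05 mg/L.

1.05 mg/L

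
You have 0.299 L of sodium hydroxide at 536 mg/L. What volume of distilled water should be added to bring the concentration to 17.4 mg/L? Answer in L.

8.91 L

V₂ = C₁V₁/C₂ = 536 × 0.299 / 17.4 = 9.21 L.
Diluent to add = V₂ − V₁ = 9.21 − 0.299 = 8.91 L.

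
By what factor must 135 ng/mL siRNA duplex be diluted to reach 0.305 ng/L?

Factor = C₀/C_target = 135 ng/mL / 0.305 ng/L = 4.43 × 10⁵.

4.43 × 10⁵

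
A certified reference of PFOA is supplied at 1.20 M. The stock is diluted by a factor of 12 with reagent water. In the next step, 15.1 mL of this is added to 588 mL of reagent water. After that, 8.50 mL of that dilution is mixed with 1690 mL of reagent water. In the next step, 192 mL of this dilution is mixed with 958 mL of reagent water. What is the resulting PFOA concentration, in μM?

Overall dilution factor = 12 × 39.94 × 199.8 × 5.990 = 5.74 × 10⁵.
1.20 M / 5.74 × 10⁵ = 2.09 × 10⁻⁶ M = 2.09 μM.

2.09 μM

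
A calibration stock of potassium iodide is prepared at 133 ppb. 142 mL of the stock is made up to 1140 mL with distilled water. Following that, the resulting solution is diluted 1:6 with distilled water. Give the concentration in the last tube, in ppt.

2760 ppt

Overall dilution factor = 8.028 × 6 = 48.2.
133 ppb / 48.2 = 2.76 ppb = 2760 ppt.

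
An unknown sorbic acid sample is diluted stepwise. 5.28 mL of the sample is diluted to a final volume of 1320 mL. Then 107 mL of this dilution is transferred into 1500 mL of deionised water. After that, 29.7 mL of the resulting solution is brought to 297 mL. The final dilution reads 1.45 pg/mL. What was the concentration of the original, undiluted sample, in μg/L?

Overall dilution factor = 250 × 15.02 × 10 = 3.75 × 10⁴.
Original = 1.45 pg/mL × 3.75 × 10⁴ = 5.44 × 10⁴ pg/mL = 54.4 μg/L.

54.4 μg/L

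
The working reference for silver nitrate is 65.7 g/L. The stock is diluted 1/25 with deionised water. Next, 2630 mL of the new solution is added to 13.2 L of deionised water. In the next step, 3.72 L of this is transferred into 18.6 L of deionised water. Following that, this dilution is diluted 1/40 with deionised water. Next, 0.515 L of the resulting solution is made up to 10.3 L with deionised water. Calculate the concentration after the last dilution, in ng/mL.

91.0 ng/mL

Overall dilution factor = 25 × 6.019 × 6 × 40 × 20 = 7.22 × 10⁵.
65.7 g/L / 7.22 × 10⁵ = 9.10 × 10⁻⁵ g/L = 91.0 ng/mL.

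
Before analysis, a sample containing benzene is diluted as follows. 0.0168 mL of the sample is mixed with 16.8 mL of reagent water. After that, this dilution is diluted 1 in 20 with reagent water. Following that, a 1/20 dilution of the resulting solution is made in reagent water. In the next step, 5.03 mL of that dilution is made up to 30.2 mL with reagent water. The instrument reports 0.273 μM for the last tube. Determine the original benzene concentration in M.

0.656 M

Overall dilution factor = 1001 × 20 × 20 × 6.004 = 2.40 × 10⁶.
Original = 0.273 μM × 2.40 × 10⁶ = 6.56 × 10⁵ μM = 0.656 M.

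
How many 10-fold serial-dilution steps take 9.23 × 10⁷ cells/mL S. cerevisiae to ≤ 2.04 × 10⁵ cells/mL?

3

Need 10ⁿ ≥ 452, so n ≥ log(452)/log(10) = 2.66.
Minimum whole steps: n = 3.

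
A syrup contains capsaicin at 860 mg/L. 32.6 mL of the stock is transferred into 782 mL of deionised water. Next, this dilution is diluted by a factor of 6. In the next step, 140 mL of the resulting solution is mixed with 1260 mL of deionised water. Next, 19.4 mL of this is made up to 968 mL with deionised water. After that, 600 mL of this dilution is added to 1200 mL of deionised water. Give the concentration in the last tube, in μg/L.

Overall dilution factor = 24.99 × 6 × 10 × 49.90 × 3 = 2.24 × 10⁵.
860 mg/L / 2.24 × 10⁵ = 3.83 × 10⁻³ mg/L = 3.83 μg/L.

3.83 μg/L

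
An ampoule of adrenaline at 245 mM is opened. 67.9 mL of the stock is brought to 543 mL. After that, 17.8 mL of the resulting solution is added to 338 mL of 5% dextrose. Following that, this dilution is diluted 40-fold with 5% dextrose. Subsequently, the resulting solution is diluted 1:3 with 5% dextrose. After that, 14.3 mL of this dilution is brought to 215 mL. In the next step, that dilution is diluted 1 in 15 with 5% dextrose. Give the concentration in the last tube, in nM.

Overall dilution factor = 7.997 × 19.99 × 40 × 3 × 15.03 × 15 = 4.33 × 10⁶.
245 mM / 4.33 × 10⁶ = 5.66 × 10⁻⁵ mM = 56.6 nM.

56.6 nM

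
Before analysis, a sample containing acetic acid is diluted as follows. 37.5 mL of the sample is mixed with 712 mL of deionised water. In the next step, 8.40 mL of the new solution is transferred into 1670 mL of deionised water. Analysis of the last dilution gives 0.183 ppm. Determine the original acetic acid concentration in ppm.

731 ppm

Overall dilution factor = 19.99 × 199.8 = 3994.
Original = 0.183 ppm × 3994 = 731 ppm.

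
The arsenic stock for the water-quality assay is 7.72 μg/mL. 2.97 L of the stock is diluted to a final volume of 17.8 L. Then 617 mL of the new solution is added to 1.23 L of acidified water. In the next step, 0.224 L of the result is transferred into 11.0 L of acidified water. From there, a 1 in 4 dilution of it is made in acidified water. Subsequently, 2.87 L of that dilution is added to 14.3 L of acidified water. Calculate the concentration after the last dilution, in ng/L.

359 ng/L

Overall dilution factor = 5.993 × 2.994 × 50.11 × 4 × 5.983 = 2.15 × 10⁴.
7.72 μg/mL / 2.15 × 10⁴ = 3.59 × 10⁻⁴ μg/mL = 359 ng/L.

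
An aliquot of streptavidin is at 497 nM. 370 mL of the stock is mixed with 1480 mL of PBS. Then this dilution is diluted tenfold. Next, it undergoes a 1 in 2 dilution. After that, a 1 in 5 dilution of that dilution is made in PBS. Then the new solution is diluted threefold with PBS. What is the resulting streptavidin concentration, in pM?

Overall dilution factor = 5 × 10 × 2 × 5 × 3 = 1500.
497 nM / 1500 = 0.331 nM = 331 pM.

331 pM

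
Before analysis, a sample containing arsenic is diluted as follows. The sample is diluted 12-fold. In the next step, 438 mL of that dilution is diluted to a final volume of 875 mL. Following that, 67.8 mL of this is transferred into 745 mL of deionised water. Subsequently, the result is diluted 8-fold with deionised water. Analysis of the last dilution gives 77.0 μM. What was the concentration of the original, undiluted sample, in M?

0.177 M

Overall dilution factor = 12 × 1.998 × 11.99 × 8 = 2299.
Original = 77.0 μM × 2299 = 1.77 × 10⁵ μM = 0.177 M.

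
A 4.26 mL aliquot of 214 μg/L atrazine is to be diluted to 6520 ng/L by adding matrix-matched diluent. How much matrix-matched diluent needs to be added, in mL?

6520 ng/L = 6.52 μg/L.
V₂ = C₁V₁/C₂ = 214 × 4.26 / 6.52 = 140 mL.
Diluent to add = V₂ − V₁ = 140 − 4.26 = 136 mL.

136 mL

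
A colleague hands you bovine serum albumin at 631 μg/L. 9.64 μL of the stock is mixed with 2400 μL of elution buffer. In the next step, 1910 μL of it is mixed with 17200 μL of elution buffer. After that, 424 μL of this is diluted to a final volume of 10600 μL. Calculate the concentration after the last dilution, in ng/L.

Overall dilution factor = 250.0 × 10.01 × 25 = 6.25 × 10⁴.
631 μg/L / 6.25 × 10⁴ = 0.0101 μg/L = 10.1 ng/L.

10.1 ng/L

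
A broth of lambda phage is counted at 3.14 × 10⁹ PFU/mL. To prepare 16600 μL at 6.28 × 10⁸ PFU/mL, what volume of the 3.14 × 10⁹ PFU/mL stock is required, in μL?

V₁ = C₂V₂/C₁ = 6.28 × 10⁸ × 16600 / 3.14 × 10⁹ = 3320 μL.

3320 μL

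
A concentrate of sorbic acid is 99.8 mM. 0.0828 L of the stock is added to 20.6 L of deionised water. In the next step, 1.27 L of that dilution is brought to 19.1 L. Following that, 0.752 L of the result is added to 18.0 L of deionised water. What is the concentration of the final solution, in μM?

Overall dilution factor = 249.8 × 15.04 × 24.94 = 9.37 × 10⁴.
99.8 mM / 9.37 × 10⁴ = 1.07 × 10⁻³ mM = 1.07 μM.

1.07 μM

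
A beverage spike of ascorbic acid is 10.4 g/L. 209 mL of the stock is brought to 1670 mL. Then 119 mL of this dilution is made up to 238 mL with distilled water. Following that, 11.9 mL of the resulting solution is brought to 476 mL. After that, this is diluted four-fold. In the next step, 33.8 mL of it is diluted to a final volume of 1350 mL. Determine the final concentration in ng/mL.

Overall dilution factor = 7.990 × 2 × 40 × 4 × 39.94 = 1.02 × 10⁵.
10.4 g/L / 1.02 × 10⁵ = 1.02 × 10⁻⁴ g/L = 102 ng/mL.

102 ng/mL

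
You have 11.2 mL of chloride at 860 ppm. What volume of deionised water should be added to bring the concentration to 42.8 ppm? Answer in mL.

V₂ = C₁V₁/C₂ = 860 × 11.2 / 42.8 = 225 mL.
Diluent to add = V₂ − V₁ = 225 − 11.2 = 214 mL.

214 mL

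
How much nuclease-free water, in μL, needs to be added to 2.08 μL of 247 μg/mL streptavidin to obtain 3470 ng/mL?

3470 ng/mL = 3.47 μg/mL.
V₂ = C₁V₁/C₂ = 247 × 2.08 / 3.47 = 148 μL.
Diluent to add = V₂ − V₁ = 148 − 2.08 = 146 μL.

146 μL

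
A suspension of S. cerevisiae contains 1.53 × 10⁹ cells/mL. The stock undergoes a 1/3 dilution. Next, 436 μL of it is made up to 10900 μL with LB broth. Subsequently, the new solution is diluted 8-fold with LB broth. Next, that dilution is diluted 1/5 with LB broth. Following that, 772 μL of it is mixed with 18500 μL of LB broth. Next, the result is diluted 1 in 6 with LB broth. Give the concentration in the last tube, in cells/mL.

Overall dilution factor = 3 × 25 × 8 × 5 × 24.96 × 6 = 4.49 × 10⁵.
1.53 × 10⁹ cells/mL / 4.49 × 10⁵ = 3400 cells/mL.

3400 cells/mL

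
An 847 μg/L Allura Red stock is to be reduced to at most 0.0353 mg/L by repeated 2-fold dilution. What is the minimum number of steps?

Need 2ⁿ ≥ 24.0, so n ≥ log(24.0)/log(2) = 4.58.
Minimum whole steps: n = 5.

5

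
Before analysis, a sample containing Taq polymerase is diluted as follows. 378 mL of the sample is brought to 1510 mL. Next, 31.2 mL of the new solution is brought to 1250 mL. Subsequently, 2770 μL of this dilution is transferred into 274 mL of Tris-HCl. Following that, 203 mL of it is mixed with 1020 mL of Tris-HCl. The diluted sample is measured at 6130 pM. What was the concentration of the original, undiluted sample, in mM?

0.591 mM

Overall dilution factor = 3.995 × 40.06 × 99.92 × 6.025 = 9.63 × 10⁴.
Original = 6130 pM × 9.63 × 10⁴ = 5.91 × 10⁸ pM = 0.591 mM.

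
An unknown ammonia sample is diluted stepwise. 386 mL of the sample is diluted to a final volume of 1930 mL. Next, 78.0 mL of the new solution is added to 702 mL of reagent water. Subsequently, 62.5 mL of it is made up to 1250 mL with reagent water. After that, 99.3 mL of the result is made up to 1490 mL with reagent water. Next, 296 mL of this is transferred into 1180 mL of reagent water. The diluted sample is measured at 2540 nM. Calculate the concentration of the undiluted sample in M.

0.190 M

Overall dilution factor = 5 × 10 × 20 × 15.01 × 4.986 = 7.48 × 10⁴.
Original = 2540 nM × 7.48 × 10⁴ = 1.90 × 10⁸ nM = 0.190 M.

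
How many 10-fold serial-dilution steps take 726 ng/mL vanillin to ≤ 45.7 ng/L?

5

Need 10ⁿ ≥ 1.59 × 10⁴, so n ≥ log(1.59 × 10⁴)/log(10) = 4.20.
Minimum whole steps: n = 5.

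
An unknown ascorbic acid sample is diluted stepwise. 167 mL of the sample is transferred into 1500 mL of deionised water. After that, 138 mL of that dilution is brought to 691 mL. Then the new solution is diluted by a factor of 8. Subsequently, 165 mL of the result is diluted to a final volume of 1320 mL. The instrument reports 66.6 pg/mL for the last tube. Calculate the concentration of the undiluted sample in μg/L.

Overall dilution factor = 9.982 × 5.007 × 8 × 8 = 3199.
Original = 66.6 pg/mL × 3199 = 2.13 × 10⁵ pg/mL = 213 μg/L.

213 μg/L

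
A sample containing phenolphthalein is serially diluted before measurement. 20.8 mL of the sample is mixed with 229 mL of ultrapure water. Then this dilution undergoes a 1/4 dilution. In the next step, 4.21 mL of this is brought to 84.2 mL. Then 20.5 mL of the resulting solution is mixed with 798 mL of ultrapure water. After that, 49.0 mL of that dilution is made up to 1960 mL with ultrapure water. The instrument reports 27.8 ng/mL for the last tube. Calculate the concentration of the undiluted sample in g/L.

Overall dilution factor = 12.01 × 4 × 20 × 39.93 × 40 = 1.53 × 10⁶.
Original = 27.8 ng/mL × 1.53 × 10⁶ = 4.27 × 10⁷ ng/mL = 42.7 g/L.

42.7 g/L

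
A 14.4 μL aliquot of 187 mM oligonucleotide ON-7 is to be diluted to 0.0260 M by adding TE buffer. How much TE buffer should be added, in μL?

89.2 μL

0.0260 M = 26.0 mM.
V₂ = C₁V₁/C₂ = 187 × 14.4 / 26.0 = 104 μL.
Diluent to add = V₂ − V₁ = 104 − 14.4 = 89.2 μL.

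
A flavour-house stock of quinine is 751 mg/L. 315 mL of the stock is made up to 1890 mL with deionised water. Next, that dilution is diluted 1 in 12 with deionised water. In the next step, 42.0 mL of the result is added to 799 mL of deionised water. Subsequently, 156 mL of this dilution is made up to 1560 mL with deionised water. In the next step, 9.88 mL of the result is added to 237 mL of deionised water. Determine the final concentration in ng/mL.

Overall dilution factor = 6 × 12 × 20.02 × 10 × 24.99 = 3.60 × 10⁵.
751 mg/L / 3.60 × 10⁵ = 2.08 × 10⁻³ mg/L = 2.08 ng/mL.

2.08 ng/mL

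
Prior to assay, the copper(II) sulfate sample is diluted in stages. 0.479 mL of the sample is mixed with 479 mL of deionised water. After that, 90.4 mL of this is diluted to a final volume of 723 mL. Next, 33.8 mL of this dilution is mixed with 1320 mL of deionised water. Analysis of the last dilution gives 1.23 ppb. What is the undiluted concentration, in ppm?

394 ppm

Overall dilution factor = 1001 × 7.998 × 40.05 = 3.21 × 10⁵.
Original = 1.23 ppb × 3.21 × 10⁵ = 3.94 × 10⁵ ppb = 394 ppm.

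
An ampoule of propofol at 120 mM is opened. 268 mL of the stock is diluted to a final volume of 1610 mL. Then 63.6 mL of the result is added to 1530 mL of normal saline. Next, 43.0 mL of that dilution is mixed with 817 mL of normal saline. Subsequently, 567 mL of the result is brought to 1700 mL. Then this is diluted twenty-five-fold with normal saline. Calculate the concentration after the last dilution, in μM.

Overall dilution factor = 6.007 × 25.06 × 20 × 2.998 × 25 = 2.26 × 10⁵.
120 mM / 2.26 × 10⁵ = 5.32 × 10⁻⁴ mM = 0.532 μM.

0.532 μM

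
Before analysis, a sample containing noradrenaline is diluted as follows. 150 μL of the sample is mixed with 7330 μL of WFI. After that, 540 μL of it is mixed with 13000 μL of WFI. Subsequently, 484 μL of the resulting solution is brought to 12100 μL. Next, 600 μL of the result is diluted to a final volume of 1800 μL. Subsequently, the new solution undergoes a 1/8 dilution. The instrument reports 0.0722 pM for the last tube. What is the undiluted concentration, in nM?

Overall dilution factor = 49.87 × 25.07 × 25 × 3 × 8 = 7.50 × 10⁵.
Original = 0.0722 pM × 7.50 × 10⁵ = 5.42 × 10⁴ pM = 54.2 nM.

54.2 nM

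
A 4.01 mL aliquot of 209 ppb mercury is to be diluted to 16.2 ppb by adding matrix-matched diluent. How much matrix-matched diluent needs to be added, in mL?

47.7 mL

V₂ = C₁V₁/C₂ = 209 × 4.01 / 16.2 = 51.7 mL.
Diluent to add = V₂ − V₁ = 51.7 − 4.01 = 47.7 mL.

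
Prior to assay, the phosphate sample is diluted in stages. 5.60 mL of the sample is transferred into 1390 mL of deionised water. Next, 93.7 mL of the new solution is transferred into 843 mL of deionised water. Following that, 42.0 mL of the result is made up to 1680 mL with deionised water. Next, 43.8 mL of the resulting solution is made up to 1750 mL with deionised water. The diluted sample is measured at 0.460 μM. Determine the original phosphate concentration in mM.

Overall dilution factor = 249.2 × 9.997 × 40 × 39.95 = 3.98 × 10⁶.
Original = 0.460 μM × 3.98 × 10⁶ = 1.83 × 10⁶ μM = 1830 mM.

1830 mM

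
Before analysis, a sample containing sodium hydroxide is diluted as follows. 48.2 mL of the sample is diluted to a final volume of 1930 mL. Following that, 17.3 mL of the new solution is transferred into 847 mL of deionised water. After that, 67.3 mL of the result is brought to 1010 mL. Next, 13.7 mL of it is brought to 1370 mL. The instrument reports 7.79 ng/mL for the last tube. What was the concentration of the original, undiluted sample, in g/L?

Overall dilution factor = 40.04 × 49.96 × 15.01 × 100 = 3.00 × 10⁶.
Original = 7.79 ng/mL × 3.00 × 10⁶ = 2.34 × 10⁷ ng/mL = 23.4 g/L.

23.4 g/L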